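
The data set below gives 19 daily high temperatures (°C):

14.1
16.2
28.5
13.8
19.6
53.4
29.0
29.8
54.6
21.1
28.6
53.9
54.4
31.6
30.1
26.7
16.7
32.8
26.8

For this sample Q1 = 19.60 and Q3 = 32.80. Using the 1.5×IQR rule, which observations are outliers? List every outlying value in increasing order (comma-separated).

53.4, 53.9, 54.4, 54.6

IQR = Q3 − Q1 = 32.80 − 19.60 = 13.20.
Lower fence = Q1 − 1.5·IQR = 19.60 − 19.80 = -0.20.
Upper fence = Q3 + 1.5·IQR = 32.80 + 19.80 = 52.60.
53.4 > 52.60 → outlier.
53.9 > 52.60 → outlier.
54.4 > 52.60 → outlier.
54.6 > 52.60 → outlier.
All remaining values lie within [-0.20, 52.60].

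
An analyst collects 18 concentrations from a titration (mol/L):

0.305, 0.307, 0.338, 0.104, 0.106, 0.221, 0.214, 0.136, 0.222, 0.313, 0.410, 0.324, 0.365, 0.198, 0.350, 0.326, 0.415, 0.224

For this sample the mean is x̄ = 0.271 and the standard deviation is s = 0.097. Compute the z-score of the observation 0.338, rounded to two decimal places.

0.69

z = (0.338 − 0.271) / 0.097 = 0.69.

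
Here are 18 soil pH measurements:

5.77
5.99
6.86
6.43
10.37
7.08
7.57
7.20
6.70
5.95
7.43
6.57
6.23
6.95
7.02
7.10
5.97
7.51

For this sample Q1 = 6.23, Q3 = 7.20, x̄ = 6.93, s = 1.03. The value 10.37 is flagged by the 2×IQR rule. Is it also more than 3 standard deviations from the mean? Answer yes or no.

z = (10.37 − 6.93) / 1.03 = 3.34.
|z| = 3.34 > 3.

yes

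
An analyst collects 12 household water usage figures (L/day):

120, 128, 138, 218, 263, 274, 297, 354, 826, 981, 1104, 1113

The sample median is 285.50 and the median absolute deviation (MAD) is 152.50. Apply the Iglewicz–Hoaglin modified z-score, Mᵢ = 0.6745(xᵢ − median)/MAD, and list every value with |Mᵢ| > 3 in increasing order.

|Mᵢ| > 3 ⇔ |xᵢ − 285.50| > 3·152.50/0.6745 = 678.28.
So outliers lie outside [-392.78, 963.78].
981: M = 3.08 → outlier.
1104: M = 3.62 → outlier.
1113: M = 3.66 → outlier.

981, 1104, 1113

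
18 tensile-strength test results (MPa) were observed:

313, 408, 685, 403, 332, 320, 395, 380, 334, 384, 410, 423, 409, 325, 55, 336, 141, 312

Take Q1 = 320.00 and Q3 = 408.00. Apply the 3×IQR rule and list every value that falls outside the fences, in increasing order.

55, 685

IQR = Q3 − Q1 = 408.00 − 320.00 = 88.00.
Lower fence = Q1 − 3·IQR = 320.00 − 264.00 = 56.00.
Upper fence = Q3 + 3·IQR = 408.00 + 264.00 = 672.00.
55 < 56.00 → outlier.
685 > 672.00 → outlier.
All remaining values lie within [56.00, 672.00].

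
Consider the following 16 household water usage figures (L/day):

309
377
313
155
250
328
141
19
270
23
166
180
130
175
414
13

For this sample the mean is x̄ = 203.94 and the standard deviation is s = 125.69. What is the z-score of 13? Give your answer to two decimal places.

-1.52

z = (13 − 203.94) / 125.69 = -1.52.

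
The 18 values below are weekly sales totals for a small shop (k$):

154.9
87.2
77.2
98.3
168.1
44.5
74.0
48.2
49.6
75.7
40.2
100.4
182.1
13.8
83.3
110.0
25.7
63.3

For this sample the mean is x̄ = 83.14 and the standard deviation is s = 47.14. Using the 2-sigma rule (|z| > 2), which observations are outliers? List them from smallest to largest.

182.1

Cutoffs at x̄ ± 2s: 83.14 ± 2·47.14 = [-11.14, 177.42].
182.1: z = 2.10, |z| > 2 → outlier.
Every other value lies within [-11.14, 177.42].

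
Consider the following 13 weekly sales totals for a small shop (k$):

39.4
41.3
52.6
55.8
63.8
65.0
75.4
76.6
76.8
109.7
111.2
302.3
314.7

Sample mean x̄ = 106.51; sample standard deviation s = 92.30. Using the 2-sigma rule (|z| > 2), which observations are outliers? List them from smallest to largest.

Cutoffs at x̄ ± 2s: 106.51 ± 2·92.30 = [-78.09, 291.11].
302.3: z = 2.12, |z| > 2 → outlier.
314.7: z = 2.26, |z| > 2 → outlier.
Every other value lies within [-78.09, 291.11].

302.3, 314.7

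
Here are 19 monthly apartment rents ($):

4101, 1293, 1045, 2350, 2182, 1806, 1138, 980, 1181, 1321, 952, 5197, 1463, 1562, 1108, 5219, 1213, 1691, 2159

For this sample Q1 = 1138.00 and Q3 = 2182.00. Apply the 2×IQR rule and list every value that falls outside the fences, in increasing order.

5197, 5219

IQR = Q3 − Q1 = 2182.00 − 1138.00 = 1044.00.
Lower fence = Q1 − 2·IQR = 1138.00 − 2088.00 = -950.00.
Upper fence = Q3 + 2·IQR = 2182.00 + 2088.00 = 4270.00.
5197 > 4270.00 → outlier.
5219 > 4270.00 → outlier.
All remaining values lie within [-950.00, 4270.00].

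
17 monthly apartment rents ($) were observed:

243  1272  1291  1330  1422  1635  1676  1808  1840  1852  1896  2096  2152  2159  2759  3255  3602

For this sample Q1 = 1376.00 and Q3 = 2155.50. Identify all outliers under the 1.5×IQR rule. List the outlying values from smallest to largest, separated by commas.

3602

IQR = Q3 − Q1 = 2155.50 − 1376.00 = 779.50.
Lower fence = Q1 − 1.5·IQR = 1376.00 − 1169.25 = 206.75.
Upper fence = Q3 + 1.5·IQR = 2155.50 + 1169.25 = 3324.75.
3602 > 3324.75 → outlier.
All remaining values lie within [206.75, 3324.75].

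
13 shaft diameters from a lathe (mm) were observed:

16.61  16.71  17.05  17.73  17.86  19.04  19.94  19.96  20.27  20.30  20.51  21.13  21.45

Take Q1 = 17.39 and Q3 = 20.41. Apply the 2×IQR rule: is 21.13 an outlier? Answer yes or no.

IQR = Q3 − Q1 = 20.41 − 17.39 = 3.02.
Lower fence = Q1 − 2·IQR = 17.39 − 6.04 = 11.35.
Upper fence = Q3 + 2·IQR = 20.41 + 6.04 = 26.45.
21.13 lies within [11.35, 26.45].

no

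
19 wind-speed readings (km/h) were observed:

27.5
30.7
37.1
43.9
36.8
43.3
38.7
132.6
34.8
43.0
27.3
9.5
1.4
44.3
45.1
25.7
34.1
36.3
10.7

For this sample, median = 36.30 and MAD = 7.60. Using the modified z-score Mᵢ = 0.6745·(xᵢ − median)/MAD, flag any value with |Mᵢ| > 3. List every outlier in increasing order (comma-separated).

|Mᵢ| > 3 ⇔ |xᵢ − 36.30| > 3·7.60/0.6745 = 33.80.
So outliers lie outside [2.50, 70.10].
1.4: M = -3.10 → outlier.
132.6: M = 8.55 → outlier.

1.4, 132.6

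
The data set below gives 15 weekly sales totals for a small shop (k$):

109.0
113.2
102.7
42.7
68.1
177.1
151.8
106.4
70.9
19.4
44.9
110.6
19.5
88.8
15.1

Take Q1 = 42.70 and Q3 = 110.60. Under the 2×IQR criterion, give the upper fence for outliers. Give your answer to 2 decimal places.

246.40

IQR = Q3 − Q1 = 110.60 − 42.70 = 67.90.
Lower fence = Q1 − 2·IQR = 42.70 − 135.80 = -93.10.
Upper fence = Q3 + 2·IQR = 110.60 + 135.80 = 246.40.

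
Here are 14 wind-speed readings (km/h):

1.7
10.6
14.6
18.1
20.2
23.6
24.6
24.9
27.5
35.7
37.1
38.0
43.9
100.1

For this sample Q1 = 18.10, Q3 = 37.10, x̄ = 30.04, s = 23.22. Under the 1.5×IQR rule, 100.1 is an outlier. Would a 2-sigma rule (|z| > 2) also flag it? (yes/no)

yes

z = (100.1 − 30.04) / 23.22 = 3.02.
|z| = 3.02 > 2.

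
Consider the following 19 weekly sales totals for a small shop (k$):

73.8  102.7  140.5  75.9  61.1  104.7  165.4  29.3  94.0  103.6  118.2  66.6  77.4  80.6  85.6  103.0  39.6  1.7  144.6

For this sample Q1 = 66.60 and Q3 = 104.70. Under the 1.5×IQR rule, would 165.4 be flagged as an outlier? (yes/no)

IQR = Q3 − Q1 = 104.70 − 66.60 = 38.10.
Lower fence = Q1 − 1.5·IQR = 66.60 − 57.15 = 9.45.
Upper fence = Q3 + 1.5·IQR = 104.70 + 57.15 = 161.85.
165.4 lies above the upper fence.

yes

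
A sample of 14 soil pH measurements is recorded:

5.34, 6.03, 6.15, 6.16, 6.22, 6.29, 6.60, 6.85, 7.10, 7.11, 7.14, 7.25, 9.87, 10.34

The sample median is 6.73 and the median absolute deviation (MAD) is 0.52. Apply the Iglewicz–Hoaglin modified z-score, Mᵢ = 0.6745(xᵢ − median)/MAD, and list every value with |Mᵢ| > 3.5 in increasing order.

9.87, 10.34

|Mᵢ| > 3.5 ⇔ |xᵢ − 6.73| > 3.5·0.52/0.6745 = 2.70.
So outliers lie outside [4.03, 9.43].
9.87: M = 4.07 → outlier.
10.34: M = 4.68 → outlier.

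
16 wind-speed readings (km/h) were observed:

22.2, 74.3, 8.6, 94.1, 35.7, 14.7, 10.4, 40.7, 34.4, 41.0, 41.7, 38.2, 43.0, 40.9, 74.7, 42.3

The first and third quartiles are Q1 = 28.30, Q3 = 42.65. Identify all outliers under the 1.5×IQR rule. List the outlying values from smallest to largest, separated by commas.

IQR = Q3 − Q1 = 42.65 − 28.30 = 14.35.
Lower fence = Q1 − 1.5·IQR = 28.30 − 21.525 = 6.775.
Upper fence = Q3 + 1.5·IQR = 42.65 + 21.525 = 64.175.
74.3 > 64.175 → outlier.
74.7 > 64.175 → outlier.
94.1 > 64.175 → outlier.
All remaining values lie within [6.775, 64.175].

74.3, 74.7, 94.1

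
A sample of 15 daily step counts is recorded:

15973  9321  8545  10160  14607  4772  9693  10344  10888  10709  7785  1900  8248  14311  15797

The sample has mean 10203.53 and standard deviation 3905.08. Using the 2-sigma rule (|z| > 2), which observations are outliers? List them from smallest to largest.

1900

Cutoffs at x̄ ± 2s: 10203.53 ± 2·3905.08 = [2393.37, 18013.69].
1900: z = -2.13, |z| > 2 → outlier.
Every other value lies within [2393.37, 18013.69].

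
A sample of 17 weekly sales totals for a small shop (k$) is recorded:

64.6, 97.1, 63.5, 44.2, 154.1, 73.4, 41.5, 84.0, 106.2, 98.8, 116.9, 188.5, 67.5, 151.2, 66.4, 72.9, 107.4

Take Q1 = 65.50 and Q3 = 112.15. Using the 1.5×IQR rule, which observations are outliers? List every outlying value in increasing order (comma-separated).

IQR = Q3 − Q1 = 112.15 − 65.50 = 46.65.
Lower fence = Q1 − 1.5·IQR = 65.50 − 69.975 = -4.475.
Upper fence = Q3 + 1.5·IQR = 112.15 + 69.975 = 182.125.
188.5 > 182.125 → outlier.
All remaining values lie within [-4.475, 182.125].

188.5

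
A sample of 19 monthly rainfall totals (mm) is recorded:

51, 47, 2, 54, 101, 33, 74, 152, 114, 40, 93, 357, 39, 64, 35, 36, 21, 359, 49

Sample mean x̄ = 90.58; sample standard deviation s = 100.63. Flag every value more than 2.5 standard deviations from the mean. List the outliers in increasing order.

357, 359

Cutoffs at x̄ ± 2.5s: 90.58 ± 2.5·100.63 = [-160.995, 342.155].
357: z = 2.65, |z| > 2.5 → outlier.
359: z = 2.67, |z| > 2.5 → outlier.
Every other value lies within [-160.995, 342.155].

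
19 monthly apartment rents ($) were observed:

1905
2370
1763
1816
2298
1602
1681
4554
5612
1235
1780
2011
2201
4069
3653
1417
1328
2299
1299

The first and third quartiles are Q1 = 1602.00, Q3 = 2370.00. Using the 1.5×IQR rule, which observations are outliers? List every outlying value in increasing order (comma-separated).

3653, 4069, 4554, 5612

IQR = Q3 − Q1 = 2370.00 − 1602.00 = 768.00.
Lower fence = Q1 − 1.5·IQR = 1602.00 − 1152.00 = 450.00.
Upper fence = Q3 + 1.5·IQR = 2370.00 + 1152.00 = 3522.00.
3653 > 3522.00 → outlier.
4069 > 3522.00 → outlier.
4554 > 3522.00 → outlier.
5612 > 3522.00 → outlier.
All remaining values lie within [450.00, 3522.00].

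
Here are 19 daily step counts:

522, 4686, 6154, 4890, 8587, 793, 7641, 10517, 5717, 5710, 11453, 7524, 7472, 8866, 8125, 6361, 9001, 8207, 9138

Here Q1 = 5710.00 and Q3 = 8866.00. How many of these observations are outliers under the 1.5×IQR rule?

IQR = 3156.00; fences at 5710.00 − 4734.00 = 976.00 and 8866.00 + 4734.00 = 13600.00.
Outside the cutoffs: 522, 793.

2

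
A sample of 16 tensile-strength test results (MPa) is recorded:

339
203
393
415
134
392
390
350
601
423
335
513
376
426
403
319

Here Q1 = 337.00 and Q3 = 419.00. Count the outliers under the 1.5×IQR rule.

IQR = 82.00; fences at 337.00 − 123.00 = 214.00 and 419.00 + 123.00 = 542.00.
Outside the cutoffs: 134, 203, 601.

3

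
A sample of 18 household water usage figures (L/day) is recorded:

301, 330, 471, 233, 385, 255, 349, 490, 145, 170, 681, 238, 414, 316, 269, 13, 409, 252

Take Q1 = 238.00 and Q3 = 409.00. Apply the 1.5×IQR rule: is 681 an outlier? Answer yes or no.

IQR = Q3 − Q1 = 409.00 − 238.00 = 171.00.
Lower fence = Q1 − 1.5·IQR = 238.00 − 256.50 = -18.50.
Upper fence = Q3 + 1.5·IQR = 409.00 + 256.50 = 665.50.
681 lies above the upper fence.

yes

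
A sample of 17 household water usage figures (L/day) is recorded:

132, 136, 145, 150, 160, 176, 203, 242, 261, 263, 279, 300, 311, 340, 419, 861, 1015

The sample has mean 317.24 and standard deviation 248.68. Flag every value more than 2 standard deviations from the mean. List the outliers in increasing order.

861, 1015

Cutoffs at x̄ ± 2s: 317.24 ± 2·248.68 = [-180.12, 814.60].
861: z = 2.19, |z| > 2 → outlier.
1015: z = 2.81, |z| > 2 → outlier.
Every other value lies within [-180.12, 814.60].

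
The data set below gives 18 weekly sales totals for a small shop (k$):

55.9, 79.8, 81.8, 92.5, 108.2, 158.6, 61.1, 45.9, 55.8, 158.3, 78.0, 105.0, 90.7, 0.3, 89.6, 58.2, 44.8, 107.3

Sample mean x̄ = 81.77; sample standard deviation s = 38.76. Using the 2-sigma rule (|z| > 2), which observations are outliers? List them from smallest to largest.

0.3

Cutoffs at x̄ ± 2s: 81.77 ± 2·38.76 = [4.25, 159.29].
0.3: z = -2.10, |z| > 2 → outlier.
Every other value lies within [4.25, 159.29].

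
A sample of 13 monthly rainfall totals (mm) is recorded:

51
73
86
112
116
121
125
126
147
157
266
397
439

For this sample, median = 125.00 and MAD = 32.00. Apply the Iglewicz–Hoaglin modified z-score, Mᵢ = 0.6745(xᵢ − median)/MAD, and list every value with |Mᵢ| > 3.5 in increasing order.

|Mᵢ| > 3.5 ⇔ |xᵢ − 125.00| > 3.5·32.00/0.6745 = 166.05.
So outliers lie outside [-41.05, 291.05].
397: M = 5.73 → outlier.
439: M = 6.62 → outlier.

397, 439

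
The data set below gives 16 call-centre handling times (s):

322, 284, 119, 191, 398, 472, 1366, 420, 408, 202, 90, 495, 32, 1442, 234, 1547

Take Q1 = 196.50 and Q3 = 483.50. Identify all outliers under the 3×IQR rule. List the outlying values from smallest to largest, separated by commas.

1366, 1442, 1547

IQR = Q3 − Q1 = 483.50 − 196.50 = 287.00.
Lower fence = Q1 − 3·IQR = 196.50 − 861.00 = -664.50.
Upper fence = Q3 + 3·IQR = 483.50 + 861.00 = 1344.50.
1366 > 1344.50 → outlier.
1442 > 1344.50 → outlier.
1547 > 1344.50 → outlier.
All remaining values lie within [-664.50, 1344.50].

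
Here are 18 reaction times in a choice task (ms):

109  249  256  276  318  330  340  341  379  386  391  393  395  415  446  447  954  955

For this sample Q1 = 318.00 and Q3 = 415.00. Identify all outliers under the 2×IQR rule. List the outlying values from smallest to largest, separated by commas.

IQR = Q3 − Q1 = 415.00 − 318.00 = 97.00.
Lower fence = Q1 − 2·IQR = 318.00 − 194.00 = 124.00.
Upper fence = Q3 + 2·IQR = 415.00 + 194.00 = 609.00.
109 < 124.00 → outlier.
954 > 609.00 → outlier.
955 > 609.00 → outlier.
All remaining values lie within [124.00, 609.00].

109, 954, 955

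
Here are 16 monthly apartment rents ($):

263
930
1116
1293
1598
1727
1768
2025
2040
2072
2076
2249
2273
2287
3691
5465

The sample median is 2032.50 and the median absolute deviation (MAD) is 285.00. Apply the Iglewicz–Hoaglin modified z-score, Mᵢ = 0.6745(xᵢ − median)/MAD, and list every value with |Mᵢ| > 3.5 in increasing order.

|Mᵢ| > 3.5 ⇔ |xᵢ − 2032.50| > 3.5·285.00/0.6745 = 1478.87.
So outliers lie outside [553.63, 3511.37].
263: M = -4.19 → outlier.
3691: M = 3.93 → outlier.
5465: M = 8.12 → outlier.

263, 3691, 5465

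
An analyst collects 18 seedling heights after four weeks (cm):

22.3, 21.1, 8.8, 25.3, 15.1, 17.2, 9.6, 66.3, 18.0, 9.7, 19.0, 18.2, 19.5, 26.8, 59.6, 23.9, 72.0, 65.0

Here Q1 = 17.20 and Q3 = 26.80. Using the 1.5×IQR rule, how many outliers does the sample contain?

4

IQR = 9.60; fences at 17.20 − 14.40 = 2.80 and 26.80 + 14.40 = 41.20.
Outside the cutoffs: 59.6, 65.0, 66.3, 72.0.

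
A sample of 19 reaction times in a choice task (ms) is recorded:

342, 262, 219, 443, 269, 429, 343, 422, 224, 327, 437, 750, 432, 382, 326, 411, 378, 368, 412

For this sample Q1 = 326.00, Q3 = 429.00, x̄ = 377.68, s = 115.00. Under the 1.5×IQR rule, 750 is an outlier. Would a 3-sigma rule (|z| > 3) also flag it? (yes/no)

z = (750 − 377.68) / 115.00 = 3.24.
|z| = 3.24 > 3.

yes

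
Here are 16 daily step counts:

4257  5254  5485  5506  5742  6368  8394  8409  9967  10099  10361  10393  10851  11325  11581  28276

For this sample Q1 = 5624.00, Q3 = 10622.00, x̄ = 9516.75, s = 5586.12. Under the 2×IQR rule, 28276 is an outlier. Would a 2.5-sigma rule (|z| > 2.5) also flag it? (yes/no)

yes

z = (28276 − 9516.75) / 5586.12 = 3.36.
|z| = 3.36 > 2.5.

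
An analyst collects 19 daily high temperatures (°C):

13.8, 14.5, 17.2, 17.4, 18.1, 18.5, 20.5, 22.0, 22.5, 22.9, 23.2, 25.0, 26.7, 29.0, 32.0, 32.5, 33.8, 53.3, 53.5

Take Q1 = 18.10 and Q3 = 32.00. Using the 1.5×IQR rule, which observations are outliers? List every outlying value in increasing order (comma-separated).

IQR = Q3 − Q1 = 32.00 − 18.10 = 13.90.
Lower fence = Q1 − 1.5·IQR = 18.10 − 20.85 = -2.75.
Upper fence = Q3 + 1.5·IQR = 32.00 + 20.85 = 52.85.
53.3 > 52.85 → outlier.
53.5 > 52.85 → outlier.
All remaining values lie within [-2.75, 52.85].

53.3, 53.5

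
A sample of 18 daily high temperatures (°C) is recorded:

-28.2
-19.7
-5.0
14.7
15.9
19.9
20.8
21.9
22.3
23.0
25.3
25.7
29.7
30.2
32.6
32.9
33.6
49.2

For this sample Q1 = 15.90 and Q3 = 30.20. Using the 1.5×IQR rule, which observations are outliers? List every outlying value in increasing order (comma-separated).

IQR = Q3 − Q1 = 30.20 − 15.90 = 14.30.
Lower fence = Q1 − 1.5·IQR = 15.90 − 21.45 = -5.55.
Upper fence = Q3 + 1.5·IQR = 30.20 + 21.45 = 51.65.
-28.2 < -5.55 → outlier.
-19.7 < -5.55 → outlier.
All remaining values lie within [-5.55, 51.65].

-28.2, -19.7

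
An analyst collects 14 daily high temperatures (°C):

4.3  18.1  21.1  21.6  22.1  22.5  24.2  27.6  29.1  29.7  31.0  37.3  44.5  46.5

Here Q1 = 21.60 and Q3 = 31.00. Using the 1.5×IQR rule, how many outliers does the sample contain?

IQR = 9.40; fences at 21.60 − 14.10 = 7.50 and 31.00 + 14.10 = 45.10.
Outside the cutoffs: 4.3, 46.5.

2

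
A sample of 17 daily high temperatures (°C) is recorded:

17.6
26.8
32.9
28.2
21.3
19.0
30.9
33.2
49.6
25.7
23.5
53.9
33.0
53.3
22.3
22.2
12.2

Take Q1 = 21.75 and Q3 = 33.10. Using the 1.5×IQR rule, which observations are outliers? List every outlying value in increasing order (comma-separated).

53.3, 53.9

IQR = Q3 − Q1 = 33.10 − 21.75 = 11.35.
Lower fence = Q1 − 1.5·IQR = 21.75 − 17.025 = 4.725.
Upper fence = Q3 + 1.5·IQR = 33.10 + 17.025 = 50.125.
53.3 > 50.125 → outlier.
53.9 > 50.125 → outlier.
All remaining values lie within [4.725, 50.125].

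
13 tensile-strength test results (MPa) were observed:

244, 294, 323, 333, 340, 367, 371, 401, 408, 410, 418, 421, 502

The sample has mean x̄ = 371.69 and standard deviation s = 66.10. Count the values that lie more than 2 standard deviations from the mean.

Cutoffs: x̄ ± 2s = [239.49, 503.89].
Every value lies within the cutoffs.

0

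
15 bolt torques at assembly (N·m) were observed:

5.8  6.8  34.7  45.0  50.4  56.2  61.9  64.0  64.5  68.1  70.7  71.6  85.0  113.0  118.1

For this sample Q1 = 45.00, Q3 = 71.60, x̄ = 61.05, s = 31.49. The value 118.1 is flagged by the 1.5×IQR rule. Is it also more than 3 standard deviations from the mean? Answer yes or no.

z = (118.1 − 61.05) / 31.49 = 1.81.
|z| = 1.81 ≤ 3.

no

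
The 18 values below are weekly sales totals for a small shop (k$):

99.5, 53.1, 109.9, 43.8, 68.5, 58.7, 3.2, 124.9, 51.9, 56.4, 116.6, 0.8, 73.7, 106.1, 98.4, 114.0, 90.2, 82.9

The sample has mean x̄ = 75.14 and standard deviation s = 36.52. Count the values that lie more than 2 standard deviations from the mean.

1

Cutoffs: x̄ ± 2s = [2.10, 148.18].
Outside the cutoffs: 0.8.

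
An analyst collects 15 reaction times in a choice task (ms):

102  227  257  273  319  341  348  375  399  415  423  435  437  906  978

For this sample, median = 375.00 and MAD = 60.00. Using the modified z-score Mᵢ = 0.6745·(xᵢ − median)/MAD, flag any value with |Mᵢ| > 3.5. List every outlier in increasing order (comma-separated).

906, 978

|Mᵢ| > 3.5 ⇔ |xᵢ − 375.00| > 3.5·60.00/0.6745 = 311.34.
So outliers lie outside [63.66, 686.34].
906: M = 5.97 → outlier.
978: M = 6.78 → outlier.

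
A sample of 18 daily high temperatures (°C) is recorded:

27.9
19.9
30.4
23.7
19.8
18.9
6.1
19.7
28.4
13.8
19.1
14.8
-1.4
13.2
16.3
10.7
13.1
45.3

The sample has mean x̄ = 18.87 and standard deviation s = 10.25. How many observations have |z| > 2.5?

1

Cutoffs: x̄ ± 2.5s = [-6.755, 44.495].
Outside the cutoffs: 45.3.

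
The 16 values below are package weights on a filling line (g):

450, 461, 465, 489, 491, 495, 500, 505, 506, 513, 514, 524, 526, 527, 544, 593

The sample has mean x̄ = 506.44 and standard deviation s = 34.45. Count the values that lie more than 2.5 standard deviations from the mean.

Cutoffs: x̄ ± 2.5s = [420.315, 592.565].
Outside the cutoffs: 593.

1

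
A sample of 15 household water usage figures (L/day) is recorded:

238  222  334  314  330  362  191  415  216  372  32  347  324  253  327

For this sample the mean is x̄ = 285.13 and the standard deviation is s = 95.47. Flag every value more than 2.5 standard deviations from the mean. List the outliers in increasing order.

32

Cutoffs at x̄ ± 2.5s: 285.13 ± 2.5·95.47 = [46.455, 523.805].
32: z = -2.65, |z| > 2.5 → outlier.
Every other value lies within [46.455, 523.805].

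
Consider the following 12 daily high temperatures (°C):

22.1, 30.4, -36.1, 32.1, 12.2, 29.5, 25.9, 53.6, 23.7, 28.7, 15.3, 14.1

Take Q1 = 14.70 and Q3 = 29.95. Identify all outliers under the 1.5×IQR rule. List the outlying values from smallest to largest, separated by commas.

IQR = Q3 − Q1 = 29.95 − 14.70 = 15.25.
Lower fence = Q1 − 1.5·IQR = 14.70 − 22.875 = -8.175.
Upper fence = Q3 + 1.5·IQR = 29.95 + 22.875 = 52.825.
-36.1 < -8.175 → outlier.
53.6 > 52.825 → outlier.
All remaining values lie within [-8.175, 52.825].

-36.1, 53.6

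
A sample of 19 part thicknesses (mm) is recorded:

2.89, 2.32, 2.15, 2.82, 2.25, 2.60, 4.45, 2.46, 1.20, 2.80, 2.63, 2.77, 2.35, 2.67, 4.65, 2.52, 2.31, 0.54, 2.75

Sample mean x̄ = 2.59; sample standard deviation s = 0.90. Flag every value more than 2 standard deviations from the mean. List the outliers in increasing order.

Cutoffs at x̄ ± 2s: 2.59 ± 2·0.90 = [0.79, 4.39].
0.54: z = -2.28, |z| > 2 → outlier.
4.45: z = 2.07, |z| > 2 → outlier.
4.65: z = 2.29, |z| > 2 → outlier.
Every other value lies within [0.79, 4.39].

0.54, 4.45, 4.65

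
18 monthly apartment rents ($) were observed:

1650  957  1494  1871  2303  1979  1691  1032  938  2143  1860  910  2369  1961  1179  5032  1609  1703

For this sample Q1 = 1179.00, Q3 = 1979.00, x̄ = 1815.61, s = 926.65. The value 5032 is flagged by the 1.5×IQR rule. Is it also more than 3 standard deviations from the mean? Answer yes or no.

z = (5032 − 1815.61) / 926.65 = 3.47.
|z| = 3.47 > 3.

yes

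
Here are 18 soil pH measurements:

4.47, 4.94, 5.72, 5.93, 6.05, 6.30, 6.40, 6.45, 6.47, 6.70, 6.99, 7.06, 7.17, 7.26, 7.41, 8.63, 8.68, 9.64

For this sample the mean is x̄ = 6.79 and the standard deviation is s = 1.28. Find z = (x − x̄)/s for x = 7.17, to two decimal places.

z = (7.17 − 6.79) / 1.28 = 0.30.

0.30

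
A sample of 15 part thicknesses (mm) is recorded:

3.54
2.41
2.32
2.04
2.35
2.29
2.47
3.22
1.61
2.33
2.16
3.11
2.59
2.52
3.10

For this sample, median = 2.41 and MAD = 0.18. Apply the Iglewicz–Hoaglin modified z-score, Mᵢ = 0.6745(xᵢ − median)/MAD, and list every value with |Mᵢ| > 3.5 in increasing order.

|Mᵢ| > 3.5 ⇔ |xᵢ − 2.41| > 3.5·0.18/0.6745 = 0.93.
So outliers lie outside [1.48, 3.34].
3.54: M = 4.23 → outlier.

3.54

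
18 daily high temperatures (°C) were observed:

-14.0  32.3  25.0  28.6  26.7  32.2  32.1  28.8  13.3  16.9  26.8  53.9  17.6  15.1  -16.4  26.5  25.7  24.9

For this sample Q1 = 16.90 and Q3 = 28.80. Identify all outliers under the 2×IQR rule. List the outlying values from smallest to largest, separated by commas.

IQR = Q3 − Q1 = 28.80 − 16.90 = 11.90.
Lower fence = Q1 − 2·IQR = 16.90 − 23.80 = -6.90.
Upper fence = Q3 + 2·IQR = 28.80 + 23.80 = 52.60.
-16.4 < -6.90 → outlier.
-14.0 < -6.90 → outlier.
53.9 > 52.60 → outlier.
All remaining values lie within [-6.90, 52.60].

-16.4, -14.0, 53.9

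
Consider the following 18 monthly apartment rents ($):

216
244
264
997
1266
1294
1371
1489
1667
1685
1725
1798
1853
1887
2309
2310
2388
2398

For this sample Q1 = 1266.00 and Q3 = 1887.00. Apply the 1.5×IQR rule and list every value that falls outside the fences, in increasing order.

IQR = Q3 − Q1 = 1887.00 − 1266.00 = 621.00.
Lower fence = Q1 − 1.5·IQR = 1266.00 − 931.50 = 334.50.
Upper fence = Q3 + 1.5·IQR = 1887.00 + 931.50 = 2818.50.
216 < 334.50 → outlier.
244 < 334.50 → outlier.
264 < 334.50 → outlier.
All remaining values lie within [334.50, 2818.50].

216, 244, 264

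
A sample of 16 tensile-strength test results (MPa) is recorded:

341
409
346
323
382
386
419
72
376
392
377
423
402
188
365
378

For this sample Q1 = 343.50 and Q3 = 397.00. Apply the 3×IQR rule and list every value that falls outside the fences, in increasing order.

IQR = Q3 − Q1 = 397.00 − 343.50 = 53.50.
Lower fence = Q1 − 3·IQR = 343.50 − 160.50 = 183.00.
Upper fence = Q3 + 3·IQR = 397.00 + 160.50 = 557.50.
72 < 183.00 → outlier.
All remaining values lie within [183.00, 557.50].

72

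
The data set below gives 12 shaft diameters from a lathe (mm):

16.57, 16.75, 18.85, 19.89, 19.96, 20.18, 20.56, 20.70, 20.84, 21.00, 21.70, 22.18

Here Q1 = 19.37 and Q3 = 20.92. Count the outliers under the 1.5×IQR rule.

2

IQR = 1.55; fences at 19.37 − 2.325 = 17.045 and 20.92 + 2.325 = 23.245.
Outside the cutoffs: 16.57, 16.75.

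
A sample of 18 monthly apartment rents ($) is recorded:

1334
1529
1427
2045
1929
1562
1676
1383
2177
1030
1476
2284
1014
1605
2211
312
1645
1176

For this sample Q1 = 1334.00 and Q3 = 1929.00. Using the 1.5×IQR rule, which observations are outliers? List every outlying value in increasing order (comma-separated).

312

IQR = Q3 − Q1 = 1929.00 − 1334.00 = 595.00.
Lower fence = Q1 − 1.5·IQR = 1334.00 − 892.50 = 441.50.
Upper fence = Q3 + 1.5·IQR = 1929.00 + 892.50 = 2821.50.
312 < 441.50 → outlier.
All remaining values lie within [441.50, 2821.50].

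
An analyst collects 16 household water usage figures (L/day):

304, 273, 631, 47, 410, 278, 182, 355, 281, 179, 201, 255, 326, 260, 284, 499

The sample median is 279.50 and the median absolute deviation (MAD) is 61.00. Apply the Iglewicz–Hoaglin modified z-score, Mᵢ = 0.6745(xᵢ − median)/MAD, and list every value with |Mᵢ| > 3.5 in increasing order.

|Mᵢ| > 3.5 ⇔ |xᵢ − 279.50| > 3.5·61.00/0.6745 = 316.53.
So outliers lie outside [-37.03, 596.03].
631: M = 3.89 → outlier.

631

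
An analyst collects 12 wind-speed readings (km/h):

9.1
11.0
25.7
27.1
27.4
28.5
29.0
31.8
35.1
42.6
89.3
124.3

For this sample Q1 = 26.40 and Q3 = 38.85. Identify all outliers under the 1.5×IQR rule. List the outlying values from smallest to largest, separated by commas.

89.3, 124.3

IQR = Q3 − Q1 = 38.85 − 26.40 = 12.45.
Lower fence = Q1 − 1.5·IQR = 26.40 − 18.675 = 7.725.
Upper fence = Q3 + 1.5·IQR = 38.85 + 18.675 = 57.525.
89.3 > 57.525 → outlier.
124.3 > 57.525 → outlier.
All remaining values lie within [7.725, 57.525].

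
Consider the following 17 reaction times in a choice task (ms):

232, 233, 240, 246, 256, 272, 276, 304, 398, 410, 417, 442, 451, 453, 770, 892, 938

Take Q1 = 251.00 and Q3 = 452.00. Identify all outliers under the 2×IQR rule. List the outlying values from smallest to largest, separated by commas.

IQR = Q3 − Q1 = 452.00 − 251.00 = 201.00.
Lower fence = Q1 − 2·IQR = 251.00 − 402.00 = -151.00.
Upper fence = Q3 + 2·IQR = 452.00 + 402.00 = 854.00.
892 > 854.00 → outlier.
938 > 854.00 → outlier.
All remaining values lie within [-151.00, 854.00].

892, 938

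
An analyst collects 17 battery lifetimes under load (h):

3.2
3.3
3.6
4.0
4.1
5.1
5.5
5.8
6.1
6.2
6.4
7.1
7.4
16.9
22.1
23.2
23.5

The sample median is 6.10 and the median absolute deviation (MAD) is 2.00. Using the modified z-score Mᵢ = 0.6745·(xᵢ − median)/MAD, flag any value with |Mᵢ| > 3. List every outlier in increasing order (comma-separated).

16.9, 22.1, 23.2, 23.5

|Mᵢ| > 3 ⇔ |xᵢ − 6.10| > 3·2.00/0.6745 = 8.90.
So outliers lie outside [-2.80, 15.00].
16.9: M = 3.64 → outlier.
22.1: M = 5.40 → outlier.
23.2: M = 5.77 → outlier.
23.5: M = 5.87 → outlier.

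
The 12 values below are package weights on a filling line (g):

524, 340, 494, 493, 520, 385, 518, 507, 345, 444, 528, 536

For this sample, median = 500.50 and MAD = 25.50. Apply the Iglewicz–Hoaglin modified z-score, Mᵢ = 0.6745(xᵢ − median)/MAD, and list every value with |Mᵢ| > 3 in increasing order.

|Mᵢ| > 3 ⇔ |xᵢ − 500.50| > 3·25.50/0.6745 = 113.42.
So outliers lie outside [387.08, 613.92].
340: M = -4.25 → outlier.
345: M = -4.11 → outlier.
385: M = -3.06 → outlier.

340, 345, 385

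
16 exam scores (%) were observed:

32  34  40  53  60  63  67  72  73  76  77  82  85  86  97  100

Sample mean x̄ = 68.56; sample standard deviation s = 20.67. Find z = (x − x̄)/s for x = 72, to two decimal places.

z = (72 − 68.56) / 20.67 = 0.17.

0.17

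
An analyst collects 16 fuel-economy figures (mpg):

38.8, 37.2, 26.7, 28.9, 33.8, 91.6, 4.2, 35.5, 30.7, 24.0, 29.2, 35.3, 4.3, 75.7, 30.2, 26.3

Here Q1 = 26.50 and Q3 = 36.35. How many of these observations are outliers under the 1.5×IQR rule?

IQR = 9.85; fences at 26.50 − 14.775 = 11.725 and 36.35 + 14.775 = 51.125.
Outside the cutoffs: 4.2, 4.3, 75.7, 91.6.

4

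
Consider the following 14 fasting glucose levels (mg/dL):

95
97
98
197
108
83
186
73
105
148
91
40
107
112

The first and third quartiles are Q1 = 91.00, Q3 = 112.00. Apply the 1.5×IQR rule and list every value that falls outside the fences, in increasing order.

40, 148, 186, 197

IQR = Q3 − Q1 = 112.00 − 91.00 = 21.00.
Lower fence = Q1 − 1.5·IQR = 91.00 − 31.50 = 59.50.
Upper fence = Q3 + 1.5·IQR = 112.00 + 31.50 = 143.50.
40 < 59.50 → outlier.
148 > 143.50 → outlier.
186 > 143.50 → outlier.
197 > 143.50 → outlier.
All remaining values lie within [59.50, 143.50].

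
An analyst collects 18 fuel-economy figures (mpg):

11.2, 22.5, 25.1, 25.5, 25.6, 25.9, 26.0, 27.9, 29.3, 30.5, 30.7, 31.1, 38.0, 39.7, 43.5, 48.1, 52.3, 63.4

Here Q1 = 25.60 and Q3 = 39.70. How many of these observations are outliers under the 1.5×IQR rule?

IQR = 14.10; fences at 25.60 − 21.15 = 4.45 and 39.70 + 21.15 = 60.85.
Outside the cutoffs: 63.4.

1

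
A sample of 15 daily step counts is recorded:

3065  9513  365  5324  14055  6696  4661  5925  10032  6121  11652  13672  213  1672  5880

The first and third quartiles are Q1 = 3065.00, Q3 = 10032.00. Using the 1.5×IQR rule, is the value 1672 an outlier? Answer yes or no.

IQR = Q3 − Q1 = 10032.00 − 3065.00 = 6967.00.
Lower fence = Q1 − 1.5·IQR = 3065.00 − 10450.50 = -7385.50.
Upper fence = Q3 + 1.5·IQR = 10032.00 + 10450.50 = 20482.50.
1672 lies within [-7385.50, 20482.50].

no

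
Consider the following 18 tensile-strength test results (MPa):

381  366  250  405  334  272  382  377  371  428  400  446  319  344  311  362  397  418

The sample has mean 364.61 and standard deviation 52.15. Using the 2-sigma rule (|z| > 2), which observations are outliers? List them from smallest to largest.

250

Cutoffs at x̄ ± 2s: 364.61 ± 2·52.15 = [260.31, 468.91].
250: z = -2.20, |z| > 2 → outlier.
Every other value lies within [260.31, 468.91].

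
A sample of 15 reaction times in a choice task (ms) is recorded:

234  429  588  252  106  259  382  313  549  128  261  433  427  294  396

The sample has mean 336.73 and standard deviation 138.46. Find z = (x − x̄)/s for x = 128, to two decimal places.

-1.51

z = (128 − 336.73) / 138.46 = -1.51.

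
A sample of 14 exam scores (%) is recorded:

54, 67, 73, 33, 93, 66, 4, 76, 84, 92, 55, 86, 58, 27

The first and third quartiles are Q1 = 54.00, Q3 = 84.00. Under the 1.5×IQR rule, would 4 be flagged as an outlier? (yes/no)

IQR = Q3 − Q1 = 84.00 − 54.00 = 30.00.
Lower fence = Q1 − 1.5·IQR = 54.00 − 45.00 = 9.00.
Upper fence = Q3 + 1.5·IQR = 84.00 + 45.00 = 129.00.
4 lies below the lower fence.

yes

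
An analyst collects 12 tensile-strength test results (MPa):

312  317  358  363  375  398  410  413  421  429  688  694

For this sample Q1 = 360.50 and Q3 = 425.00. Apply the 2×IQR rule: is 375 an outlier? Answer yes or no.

no

IQR = Q3 − Q1 = 425.00 − 360.50 = 64.50.
Lower fence = Q1 − 2·IQR = 360.50 − 129.00 = 231.50.
Upper fence = Q3 + 2·IQR = 425.00 + 129.00 = 554.00.
375 lies within [231.50, 554.00].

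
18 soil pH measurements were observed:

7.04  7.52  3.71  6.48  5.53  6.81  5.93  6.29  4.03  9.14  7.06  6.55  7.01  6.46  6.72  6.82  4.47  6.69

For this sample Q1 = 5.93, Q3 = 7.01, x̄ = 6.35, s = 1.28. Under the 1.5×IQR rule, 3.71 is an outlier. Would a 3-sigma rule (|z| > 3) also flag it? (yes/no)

no

z = (3.71 − 6.35) / 1.28 = -2.06.
|z| = 2.06 ≤ 3.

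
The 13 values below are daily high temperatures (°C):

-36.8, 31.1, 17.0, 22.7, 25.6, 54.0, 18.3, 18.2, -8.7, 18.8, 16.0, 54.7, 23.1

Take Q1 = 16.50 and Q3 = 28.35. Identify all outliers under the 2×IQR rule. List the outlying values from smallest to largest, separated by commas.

-36.8, -8.7, 54.0, 54.7

IQR = Q3 − Q1 = 28.35 − 16.50 = 11.85.
Lower fence = Q1 − 2·IQR = 16.50 − 23.70 = -7.20.
Upper fence = Q3 + 2·IQR = 28.35 + 23.70 = 52.05.
-36.8 < -7.20 → outlier.
-8.7 < -7.20 → outlier.
54.0 > 52.05 → outlier.
54.7 > 52.05 → outlier.
All remaining values lie within [-7.20, 52.05].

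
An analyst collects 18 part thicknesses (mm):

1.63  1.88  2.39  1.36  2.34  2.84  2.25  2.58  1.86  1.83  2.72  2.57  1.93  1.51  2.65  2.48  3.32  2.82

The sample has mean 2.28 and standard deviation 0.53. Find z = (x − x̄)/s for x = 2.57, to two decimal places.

0.55

z = (2.57 − 2.28) / 0.53 = 0.55.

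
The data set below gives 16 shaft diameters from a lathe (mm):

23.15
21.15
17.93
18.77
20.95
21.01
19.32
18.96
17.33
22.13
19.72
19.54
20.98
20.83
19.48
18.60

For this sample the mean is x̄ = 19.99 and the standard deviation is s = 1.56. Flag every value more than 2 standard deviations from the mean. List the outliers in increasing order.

23.15

Cutoffs at x̄ ± 2s: 19.99 ± 2·1.56 = [16.87, 23.11].
23.15: z = 2.03, |z| > 2 → outlier.
Every other value lies within [16.87, 23.11].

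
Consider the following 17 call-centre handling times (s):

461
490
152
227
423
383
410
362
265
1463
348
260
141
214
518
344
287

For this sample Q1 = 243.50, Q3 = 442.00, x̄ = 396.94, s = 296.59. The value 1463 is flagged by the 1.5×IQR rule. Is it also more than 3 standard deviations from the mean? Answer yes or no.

yes

z = (1463 − 396.94) / 296.59 = 3.59.
|z| = 3.59 > 3.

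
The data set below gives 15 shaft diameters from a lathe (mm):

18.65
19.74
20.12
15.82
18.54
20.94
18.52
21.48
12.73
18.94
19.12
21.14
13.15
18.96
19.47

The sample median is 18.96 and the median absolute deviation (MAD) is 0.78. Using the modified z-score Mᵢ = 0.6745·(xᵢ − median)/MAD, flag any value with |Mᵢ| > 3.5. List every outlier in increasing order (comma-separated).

12.73, 13.15

|Mᵢ| > 3.5 ⇔ |xᵢ − 18.96| > 3.5·0.78/0.6745 = 4.05.
So outliers lie outside [14.91, 23.01].
12.73: M = -5.39 → outlier.
13.15: M = -5.02 → outlier.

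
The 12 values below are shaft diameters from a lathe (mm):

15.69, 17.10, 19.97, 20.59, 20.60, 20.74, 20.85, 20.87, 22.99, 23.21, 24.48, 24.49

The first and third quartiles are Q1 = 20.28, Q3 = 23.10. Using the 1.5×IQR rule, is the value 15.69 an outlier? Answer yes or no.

yes

IQR = Q3 − Q1 = 23.10 − 20.28 = 2.82.
Lower fence = Q1 − 1.5·IQR = 20.28 − 4.23 = 16.05.
Upper fence = Q3 + 1.5·IQR = 23.10 + 4.23 = 27.33.
15.69 lies below the lower fence.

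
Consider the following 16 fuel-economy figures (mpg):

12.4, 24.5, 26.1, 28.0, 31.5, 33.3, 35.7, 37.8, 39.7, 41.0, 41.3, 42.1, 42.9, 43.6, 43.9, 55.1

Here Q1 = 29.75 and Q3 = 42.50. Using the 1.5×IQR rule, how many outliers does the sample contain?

IQR = 12.75; fences at 29.75 − 19.125 = 10.625 and 42.50 + 19.125 = 61.625.
Every value lies within the cutoffs.

0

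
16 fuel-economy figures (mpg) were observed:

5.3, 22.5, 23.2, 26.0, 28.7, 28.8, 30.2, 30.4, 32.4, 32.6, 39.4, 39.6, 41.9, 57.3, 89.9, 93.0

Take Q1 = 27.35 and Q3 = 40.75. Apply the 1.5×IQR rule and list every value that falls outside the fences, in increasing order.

5.3, 89.9, 93.0

IQR = Q3 − Q1 = 40.75 − 27.35 = 13.40.
Lower fence = Q1 − 1.5·IQR = 27.35 − 20.10 = 7.25.
Upper fence = Q3 + 1.5·IQR = 40.75 + 20.10 = 60.85.
5.3 < 7.25 → outlier.
89.9 > 60.85 → outlier.
93.0 > 60.85 → outlier.
All remaining values lie within [7.25, 60.85].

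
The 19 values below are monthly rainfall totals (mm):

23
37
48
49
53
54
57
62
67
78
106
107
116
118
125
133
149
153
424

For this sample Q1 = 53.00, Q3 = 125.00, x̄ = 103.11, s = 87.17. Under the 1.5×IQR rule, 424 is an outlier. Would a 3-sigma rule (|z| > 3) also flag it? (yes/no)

z = (424 − 103.11) / 87.17 = 3.68.
|z| = 3.68 > 3.

yes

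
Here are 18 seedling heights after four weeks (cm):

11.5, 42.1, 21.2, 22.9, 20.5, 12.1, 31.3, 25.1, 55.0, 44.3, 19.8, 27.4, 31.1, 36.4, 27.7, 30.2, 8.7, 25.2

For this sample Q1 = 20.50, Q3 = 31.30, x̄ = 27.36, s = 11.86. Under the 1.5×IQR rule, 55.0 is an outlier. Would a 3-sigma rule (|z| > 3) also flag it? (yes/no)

no

z = (55.0 − 27.36) / 11.86 = 2.33.
|z| = 2.33 ≤ 3.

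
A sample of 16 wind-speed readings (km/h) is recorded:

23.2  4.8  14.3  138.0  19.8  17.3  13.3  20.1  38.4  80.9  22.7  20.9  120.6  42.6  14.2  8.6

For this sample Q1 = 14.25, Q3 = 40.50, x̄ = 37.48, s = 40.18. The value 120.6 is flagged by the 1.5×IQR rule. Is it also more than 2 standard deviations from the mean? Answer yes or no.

z = (120.6 − 37.48) / 40.18 = 2.07.
|z| = 2.07 > 2.

yes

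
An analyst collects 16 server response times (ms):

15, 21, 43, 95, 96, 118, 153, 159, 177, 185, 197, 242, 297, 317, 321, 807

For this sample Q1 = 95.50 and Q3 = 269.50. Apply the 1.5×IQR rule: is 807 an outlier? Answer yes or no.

yes

IQR = Q3 − Q1 = 269.50 − 95.50 = 174.00.
Lower fence = Q1 − 1.5·IQR = 95.50 − 261.00 = -165.50.
Upper fence = Q3 + 1.5·IQR = 269.50 + 261.00 = 530.50.
807 lies above the upper fence.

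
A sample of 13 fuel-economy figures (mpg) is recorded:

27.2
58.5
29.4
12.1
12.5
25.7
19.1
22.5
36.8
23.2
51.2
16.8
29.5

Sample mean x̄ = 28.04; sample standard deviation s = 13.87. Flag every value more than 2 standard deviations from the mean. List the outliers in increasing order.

Cutoffs at x̄ ± 2s: 28.04 ± 2·13.87 = [0.30, 55.78].
58.5: z = 2.20, |z| > 2 → outlier.
Every other value lies within [0.30, 55.78].

58.5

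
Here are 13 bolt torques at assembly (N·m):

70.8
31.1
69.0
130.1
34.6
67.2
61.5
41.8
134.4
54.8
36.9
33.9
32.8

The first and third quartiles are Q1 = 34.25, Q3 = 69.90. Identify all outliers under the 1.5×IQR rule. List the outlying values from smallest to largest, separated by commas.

IQR = Q3 − Q1 = 69.90 − 34.25 = 35.65.
Lower fence = Q1 − 1.5·IQR = 34.25 − 53.475 = -19.225.
Upper fence = Q3 + 1.5·IQR = 69.90 + 53.475 = 123.375.
130.1 > 123.375 → outlier.
134.4 > 123.375 → outlier.
All remaining values lie within [-19.225, 123.375].

130.1, 134.4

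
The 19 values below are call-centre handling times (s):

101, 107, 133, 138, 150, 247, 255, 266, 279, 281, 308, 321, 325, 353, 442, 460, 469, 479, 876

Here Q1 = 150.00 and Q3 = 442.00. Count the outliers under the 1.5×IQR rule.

0

IQR = 292.00; fences at 150.00 − 438.00 = -288.00 and 442.00 + 438.00 = 880.00.
Every value lies within the cutoffs.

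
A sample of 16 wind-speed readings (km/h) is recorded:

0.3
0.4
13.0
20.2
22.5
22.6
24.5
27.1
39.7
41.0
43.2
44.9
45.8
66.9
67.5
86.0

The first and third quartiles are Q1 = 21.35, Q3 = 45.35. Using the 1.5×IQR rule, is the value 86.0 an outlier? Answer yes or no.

IQR = Q3 − Q1 = 45.35 − 21.35 = 24.00.
Lower fence = Q1 − 1.5·IQR = 21.35 − 36.00 = -14.65.
Upper fence = Q3 + 1.5·IQR = 45.35 + 36.00 = 81.35.
86.0 lies above the upper fence.

yes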